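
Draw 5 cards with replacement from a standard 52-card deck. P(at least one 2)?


P(not a 2) = 48/52 = 12/13
P(none in 5 draws) = (12/13)^5 = 248832/371293
P(≥1 2) = 1 - 248832/371293 = 122461/371293

P = 122461/371293 ≈ 32.98%


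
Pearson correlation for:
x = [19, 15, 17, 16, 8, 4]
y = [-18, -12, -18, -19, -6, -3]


n=6, Σx=79, Σy=-76, Σxy=-1192, Σx²=1211, Σy²=1198
r = (6×(-1192) - 79×(-76))/√((6×1211 - 79²)(6×1198 - (-76)²))
= -1148/√(1025×1412) = -1148/√1447300 ≈ -1148/1203.0378 ≈ -0.9543

r ≈ -0.9543


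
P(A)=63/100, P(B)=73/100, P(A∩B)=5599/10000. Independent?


P(A)×P(B) = 4599/10000
P(A∩B) = 5599/10000
Not equal → NOT independent

No, not independent


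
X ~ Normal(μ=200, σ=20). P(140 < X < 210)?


z₁=(140-200)/20=-3.0, z₂=(210-200)/20=0.5
P = Φ(0.5) - Φ(-3.0) = 0.691462 - 0.001350 = 0.690112 ≈ 0.6901

P(140 < X < 210) ≈ 0.6901


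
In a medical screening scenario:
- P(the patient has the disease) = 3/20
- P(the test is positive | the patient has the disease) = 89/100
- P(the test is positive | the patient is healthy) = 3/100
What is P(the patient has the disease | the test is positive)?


Using Bayes' theorem:
P(A|B) = P(B|A)·P(A) / P(B)

P(the test is positive) = 89/100 × 3/20 + 3/100 × 17/20
= 267/2000 + 51/2000 = 159/1000

P(the patient has the disease|the test is positive) = (267/2000) / (159/1000) = 89/106

P(the patient has the disease|the test is positive) = 89/106 ≈ 83.96%


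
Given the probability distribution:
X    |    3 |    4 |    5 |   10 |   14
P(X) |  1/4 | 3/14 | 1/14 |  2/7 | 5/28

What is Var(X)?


E[X] = 205/28
E[X²] = 1989/28
Var(X) = E[X²] - (E[X])² = 1989/28 - 42025/784 = 13667/784

Var(X) = 13667/784 ≈ 17.4324


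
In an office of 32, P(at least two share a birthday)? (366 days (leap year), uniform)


P(all different) = Π(366-i)/366 for i=0..31
= 0.247626
P(match) = 1 - 0.247626 = 0.752374

P ≈ 0.7524 ≈ 75.24%


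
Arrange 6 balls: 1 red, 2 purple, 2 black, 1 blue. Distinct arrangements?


6!/(1!×2!×2!×1!) = 180

180


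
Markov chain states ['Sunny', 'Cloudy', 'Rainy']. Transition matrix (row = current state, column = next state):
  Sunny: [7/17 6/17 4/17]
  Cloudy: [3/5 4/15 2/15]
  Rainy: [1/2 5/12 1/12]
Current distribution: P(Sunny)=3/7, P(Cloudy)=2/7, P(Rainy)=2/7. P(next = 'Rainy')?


P(next=Rainy) = Σᵢ P(now=i)×P(i→Rainy)
= 3/7×4/17 + 2/7×2/15 + 2/7×1/12
= 12/119 + 4/105 + 1/42 = 83/510

P = 83/510 ≈ 0.1627


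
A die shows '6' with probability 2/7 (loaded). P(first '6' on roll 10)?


Geometric: P(X=10) = (1-p)^(k-1)×p = (5/7)^9×2/7 = 3906250/282475249

P(X=10) = 3906250/282475249 ≈ 1.38%


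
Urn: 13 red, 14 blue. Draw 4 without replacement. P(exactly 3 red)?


Hypergeometric: C(13,3)×C(14,1)/C(27,4)
= 286×14/17550 = 154/675

P(X=3) = 154/675 ≈ 22.81%


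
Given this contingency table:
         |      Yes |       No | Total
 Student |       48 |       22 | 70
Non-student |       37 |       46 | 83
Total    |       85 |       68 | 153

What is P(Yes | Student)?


P(Yes | Student) = 48/(48+22) = 48/70 = 24/35

P(Yes|Student) = 24/35 ≈ 68.57%


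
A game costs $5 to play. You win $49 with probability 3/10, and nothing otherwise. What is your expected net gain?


E[gain] = (49-5)×3/10 + (-5)×7/10
= 66/5 - 7/2 = 97/10

Expected net gain = $97/10 ≈ $9.70


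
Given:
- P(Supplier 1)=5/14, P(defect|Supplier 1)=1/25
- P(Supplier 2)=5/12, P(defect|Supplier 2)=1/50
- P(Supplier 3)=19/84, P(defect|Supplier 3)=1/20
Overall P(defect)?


P(B) = Σ P(B|Aᵢ)×P(Aᵢ)
  1/25×5/14 = 1/70
  1/50×5/12 = 1/120
  1/20×19/84 = 19/1680
Sum = 19/560

P(defect) = 19/560 ≈ 3.39%


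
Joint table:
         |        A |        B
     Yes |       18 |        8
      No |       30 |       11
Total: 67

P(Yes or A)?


P(Yes∨A) = P(Yes) + P(A) - P(Yes∧A)
= (26 + 48 - 18)/67 = 56/67

P = 56/67 ≈ 83.58%


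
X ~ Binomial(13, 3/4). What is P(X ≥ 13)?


P(X ≥ 13) = Σ P(X=i) for i=13..13
P(X=13) = 1594323/67108864
Sum = 1594323/67108864

P(X ≥ 13) = 1594323/67108864 ≈ 2.38%


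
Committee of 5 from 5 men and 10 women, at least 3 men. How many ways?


Count by #men:
  3M,2W: C(5,3)×C(10,2)=450
  4M,1W: C(5,4)×C(10,1)=50
  5M,0W: C(5,5)×C(10,0)=1
Total = 501

501


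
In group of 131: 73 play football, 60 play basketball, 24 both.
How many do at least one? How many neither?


|A∪B| = 73+60-24 = 109
Neither = 131-109 = 22

At least one: 109; Neither: 22


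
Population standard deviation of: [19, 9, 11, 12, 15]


Mean = 66/5
  (19-66/5)²=841/25
  (9-66/5)²=441/25
  (11-66/5)²=121/25
  (12-66/5)²=36/25
  (15-66/5)²=81/25
Σ(x-μ)² = 304/5
σ² = (304/5)/5 = 304/25

σ = √(304/25) ≈ 3.4871


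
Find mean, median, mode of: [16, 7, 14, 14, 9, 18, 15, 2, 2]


Sorted: [2, 2, 7, 9, 14, 14, 15, 16, 18]
Mean = 97/9
Median = 14
Freq: {16: 1, 7: 1, 14: 2, 9: 1, 18: 1, 15: 1, 2: 2}
Mode: [2, 14]

Mean=97/9, Median=14, Mode=[2, 14]


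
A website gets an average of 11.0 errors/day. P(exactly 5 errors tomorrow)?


Poisson(λ=11.0): P(X=5) = e^(-λ)×λ^k/k!
= e^(-11.0) × 11.0^5 / 5!
≈ 1.670170079e-05 × 161051 / 120 ≈ 0.022415

P(X=5) ≈ 0.022415 ≈ 2.24%


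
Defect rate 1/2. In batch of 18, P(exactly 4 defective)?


Binomial: P(X=4) = C(18,4)×p^4×(1-p)^14
= 3060 × 1/16 × 1/16384 = 765/65536

P(X=4) = 765/65536 ≈ 1.17%


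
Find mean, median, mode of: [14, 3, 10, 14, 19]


Sorted: [3, 10, 14, 14, 19]
Mean = 60/5 = 12
Median = 14
Freq: {14: 2, 3: 1, 10: 1, 19: 1}
Mode: [14]

Mean=12, Median=14, Mode=14


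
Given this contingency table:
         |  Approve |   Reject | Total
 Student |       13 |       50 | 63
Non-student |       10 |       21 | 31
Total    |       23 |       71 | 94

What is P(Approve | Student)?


P(Approve | Student) = 13/(13+50) = 13/63

P(Approve|Student) = 13/63 ≈ 20.63%


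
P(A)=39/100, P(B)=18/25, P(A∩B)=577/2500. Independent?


P(A)×P(B) = 351/1250
P(A∩B) = 577/2500
Not equal → NOT independent

No, not independent


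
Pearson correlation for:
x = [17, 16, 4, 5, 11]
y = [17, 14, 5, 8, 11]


n=5, Σx=53, Σy=55, Σxy=694, Σx²=707, Σy²=695
r = (5×694 - 53×55)/√((5×707 - 53²)(5×695 - 55²))
= 555/√(726×450) = 555/√326700 ≈ 555/571.5768 ≈ 0.9710

r ≈ 0.9710


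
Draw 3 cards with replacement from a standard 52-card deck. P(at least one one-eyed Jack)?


P(not a one-eyed Jack) = 50/52 = 25/26
P(none in 3 draws) = (25/26)^3 = 15625/17576
P(≥1 one-eyed Jack) = 1 - 15625/17576 = 1951/17576

P = 1951/17576 ≈ 11.10%


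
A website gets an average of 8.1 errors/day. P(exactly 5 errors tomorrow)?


Poisson(λ=8.1): P(X=5) = e^(-λ)×λ^k/k!
= e^(-8.1) × 8.1^5 / 5!
≈ 0.0003035391381 × 34867.84401 / 120 ≈ 0.088198

P(X=5) ≈ 0.088198 ≈ 8.82%


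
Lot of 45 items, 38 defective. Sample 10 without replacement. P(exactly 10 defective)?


Hypergeometric: C(38,10)×C(7,0)/C(45,10)
= 472733756×1/3190187286 = 30566/206271

P(X=10) = 30566/206271 ≈ 14.82%


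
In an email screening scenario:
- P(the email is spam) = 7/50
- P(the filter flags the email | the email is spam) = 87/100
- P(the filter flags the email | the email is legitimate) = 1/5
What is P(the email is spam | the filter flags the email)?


Using Bayes' theorem:
P(A|B) = P(B|A)·P(A) / P(B)

P(the filter flags the email) = 87/100 × 7/50 + 1/5 × 43/50
= 609/5000 + 43/250 = 1469/5000

P(the email is spam|the filter flags the email) = (609/5000) / (1469/5000) = 609/1469

P(the email is spam|the filter flags the email) = 609/1469 ≈ 41.46%


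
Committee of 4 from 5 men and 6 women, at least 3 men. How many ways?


Count by #men:
  3M,1W: C(5,3)×C(6,1)=60
  4M,0W: C(5,4)×C(6,0)=5
Total = 65

65


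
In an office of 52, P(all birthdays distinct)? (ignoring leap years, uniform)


P(all different) = Π(365-i)/365 for i=0..51
= (365/365)×(364/365)×...×(314/365)
= 0.021995

P ≈ 0.0220 ≈ 2.20%


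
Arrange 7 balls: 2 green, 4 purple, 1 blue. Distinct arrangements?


7!/(2!×4!×1!) = 105

105


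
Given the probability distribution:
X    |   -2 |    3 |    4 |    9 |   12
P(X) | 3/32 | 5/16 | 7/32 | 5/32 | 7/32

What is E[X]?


E[X] = Σ x·P(X=x)
= (-2)×(3/32) + (3)×(5/16) + (4)×(7/32) + (9)×(5/32) + (12)×(7/32)
= 181/32

E[X] = 181/32


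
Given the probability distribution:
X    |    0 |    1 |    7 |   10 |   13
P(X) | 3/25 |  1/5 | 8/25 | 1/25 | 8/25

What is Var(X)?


E[X] = 7
E[X²] = 1849/25
Var(X) = E[X²] - (E[X])² = 1849/25 - 49 = 624/25

Var(X) = 624/25 ≈ 24.9600


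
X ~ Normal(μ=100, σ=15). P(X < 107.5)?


z = (107.5-100)/15 = 0.5
P(Z < 0.5) = 0.6915

P(X < 107.5) ≈ 0.6915


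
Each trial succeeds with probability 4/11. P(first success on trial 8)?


Geometric: P(X=8) = (1-p)^(k-1)×p = (7/11)^7×4/11 = 3294172/214358881

P(X=8) = 3294172/214358881 ≈ 1.54%


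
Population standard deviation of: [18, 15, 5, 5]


Mean = 43/4
  (18-43/4)²=841/16
  (15-43/4)²=289/16
  (5-43/4)²=529/16
  (5-43/4)²=529/16
Σ(x-μ)² = 547/4
σ² = (547/4)/4 = 547/16

σ = √(547/16) ≈ 5.8470


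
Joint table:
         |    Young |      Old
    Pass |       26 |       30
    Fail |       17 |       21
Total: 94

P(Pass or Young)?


P(Pass∨Young) = P(Pass) + P(Young) - P(Pass∧Young)
= (56 + 43 - 26)/94 = 73/94

P = 73/94 ≈ 77.66%


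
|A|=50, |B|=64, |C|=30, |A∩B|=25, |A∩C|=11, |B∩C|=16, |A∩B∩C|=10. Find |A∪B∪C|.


|A∪B∪C| = 50+64+30-25-11-16+10 = 102

|A∪B∪C| = 102


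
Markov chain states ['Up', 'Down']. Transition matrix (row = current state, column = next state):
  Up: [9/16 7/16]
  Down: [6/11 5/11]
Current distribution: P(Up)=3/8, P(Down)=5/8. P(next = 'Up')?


P(next=Up) = Σᵢ P(now=i)×P(i→Up)
= 3/8×9/16 + 5/8×6/11
= 27/128 + 15/44 = 777/1408

P = 777/1408 ≈ 0.5518


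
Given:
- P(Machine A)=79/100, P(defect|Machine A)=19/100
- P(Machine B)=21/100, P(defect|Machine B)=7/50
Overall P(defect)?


P(B) = Σ P(B|Aᵢ)×P(Aᵢ)
  19/100×79/100 = 1501/10000
  7/50×21/100 = 147/5000
Sum = 359/2000

P(defect) = 359/2000 ≈ 17.95%


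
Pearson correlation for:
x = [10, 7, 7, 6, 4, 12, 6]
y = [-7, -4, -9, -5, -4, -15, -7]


n=7, Σx=52, Σy=-51, Σxy=-429, Σx²=430, Σy²=461
r = (7×(-429) - 52×(-51))/√((7×430 - 52²)(7×461 - (-51)²))
= -351/√(306×626) = -351/√191556 ≈ -351/437.6711 ≈ -0.8020

r ≈ -0.8020


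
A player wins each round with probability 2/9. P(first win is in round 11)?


Geometric: P(X=11) = (1-p)^(k-1)×p = (7/9)^10×2/9 = 564950498/31381059609

P(X=11) = 564950498/31381059609 ≈ 1.80%


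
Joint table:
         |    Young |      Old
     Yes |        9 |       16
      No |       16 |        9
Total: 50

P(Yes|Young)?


P(Yes|Young) = 9/(9+16) = 9/25

P = 9/25 ≈ 36.00%


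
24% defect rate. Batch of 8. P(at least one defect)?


P(all good) = (19/25)^8 = 16983563041/152587890625
P(≥1 defect) = 135604327584/152587890625

P = 135604327584/152587890625 ≈ 88.87%


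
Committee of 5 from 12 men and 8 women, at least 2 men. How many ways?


Count by #men:
  2M,3W: C(12,2)×C(8,3)=3696
  3M,2W: C(12,3)×C(8,2)=6160
  4M,1W: C(12,4)×C(8,1)=3960
  5M,0W: C(12,5)×C(8,0)=792
Total = 14608

14608


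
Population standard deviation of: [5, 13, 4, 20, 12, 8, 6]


Mean = 68/7
  (5-68/7)²=1089/49
  (13-68/7)²=529/49
  (4-68/7)²=1600/49
  (20-68/7)²=5184/49
  (12-68/7)²=256/49
  (8-68/7)²=144/49
  (6-68/7)²=676/49
Σ(x-μ)² = 1354/7
σ² = (1354/7)/7 = 1354/49

σ = √(1354/49) ≈ 5.2567


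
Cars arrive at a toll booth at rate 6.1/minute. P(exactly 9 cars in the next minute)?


Poisson(λ=6.1): P(X=9) = e^(-λ)×λ^k/k!
= e^(-6.1) × 6.1^9 / 9!
≈ 0.002242867719 × 11694146.0928 / 362880 ≈ 0.072279

P(X=9) ≈ 0.072279 ≈ 7.23%


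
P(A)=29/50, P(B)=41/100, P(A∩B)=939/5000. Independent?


P(A)×P(B) = 1189/5000
P(A∩B) = 939/5000
Not equal → NOT independent

No, not independent


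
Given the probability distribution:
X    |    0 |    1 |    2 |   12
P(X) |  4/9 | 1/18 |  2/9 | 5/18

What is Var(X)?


E[X] = 23/6
E[X²] = 737/18
Var(X) = E[X²] - (E[X])² = 737/18 - 529/36 = 105/4

Var(X) = 105/4 ≈ 26.2500


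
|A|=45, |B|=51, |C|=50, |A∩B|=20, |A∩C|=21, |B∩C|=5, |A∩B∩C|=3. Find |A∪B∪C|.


|A∪B∪C| = 45+51+50-20-21-5+3 = 103

|A∪B∪C| = 103


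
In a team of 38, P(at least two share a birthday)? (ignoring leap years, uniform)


P(all different) = Π(365-i)/365 for i=0..37
= 0.135932
P(match) = 1 - 0.135932 = 0.864068

P ≈ 0.8641 ≈ 86.41%


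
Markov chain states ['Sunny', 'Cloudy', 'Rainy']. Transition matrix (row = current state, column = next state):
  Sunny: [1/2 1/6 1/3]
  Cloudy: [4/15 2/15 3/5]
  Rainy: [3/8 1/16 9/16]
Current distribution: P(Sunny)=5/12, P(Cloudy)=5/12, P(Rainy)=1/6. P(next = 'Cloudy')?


P(next=Cloudy) = Σᵢ P(now=i)×P(i→Cloudy)
= 5/12×1/6 + 5/12×2/15 + 1/6×1/16
= 5/72 + 1/18 + 1/96 = 13/96

P = 13/96 ≈ 0.1354


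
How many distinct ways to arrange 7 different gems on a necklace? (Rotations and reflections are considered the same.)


Free circular arrangements: rotations and reflections both identified.
(n-1)!/2 = 6!/2 = 720/2 = 360

360


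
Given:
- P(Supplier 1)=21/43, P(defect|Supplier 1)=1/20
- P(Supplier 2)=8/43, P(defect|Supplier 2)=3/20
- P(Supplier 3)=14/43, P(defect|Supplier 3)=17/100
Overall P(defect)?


P(B) = Σ P(B|Aᵢ)×P(Aᵢ)
  1/20×21/43 = 21/860
  3/20×8/43 = 6/215
  17/100×14/43 = 119/2150
Sum = 463/4300

P(defect) = 463/4300 ≈ 10.77%


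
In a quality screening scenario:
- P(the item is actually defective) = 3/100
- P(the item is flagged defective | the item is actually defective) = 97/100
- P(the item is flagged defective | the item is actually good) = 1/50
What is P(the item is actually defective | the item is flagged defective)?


Using Bayes' theorem:
P(A|B) = P(B|A)·P(A) / P(B)

P(the item is flagged defective) = 97/100 × 3/100 + 1/50 × 97/100
= 291/10000 + 97/5000 = 97/2000

P(the item is actually defective|the item is flagged defective) = (291/10000) / (97/2000) = 3/5

P(the item is actually defective|the item is flagged defective) = 3/5 ≈ 60.00%


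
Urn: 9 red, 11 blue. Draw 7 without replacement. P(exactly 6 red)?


Hypergeometric: C(9,6)×C(11,1)/C(20,7)
= 84×11/77520 = 77/6460

P(X=6) = 77/6460 ≈ 1.19%


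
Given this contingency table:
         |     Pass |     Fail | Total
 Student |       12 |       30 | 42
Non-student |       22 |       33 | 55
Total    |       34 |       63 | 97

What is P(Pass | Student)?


P(Pass | Student) = 12/(12+30) = 12/42 = 2/7

P(Pass|Student) = 2/7 ≈ 28.57%


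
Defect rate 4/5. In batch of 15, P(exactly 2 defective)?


Binomial: P(X=2) = C(15,2)×p^2×(1-p)^13
= 105 × 16/25 × 1/1220703125 = 336/6103515625

P(X=2) = 336/6103515625 ≈ 0.00%


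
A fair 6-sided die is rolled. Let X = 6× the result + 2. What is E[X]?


E[die] = (1+6)/2 = 7/2
E[X] = 6×7/2 + 2 = 23

E[X] = 23


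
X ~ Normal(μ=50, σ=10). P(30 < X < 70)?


z₁=(30-50)/10=-2.0, z₂=(70-50)/10=2.0
P = Φ(2.0) - Φ(-2.0) = 0.977250 - 0.022750 = 0.954500 ≈ 0.9545

P(30 < X < 70) ≈ 0.9545


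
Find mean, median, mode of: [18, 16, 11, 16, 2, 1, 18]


Sorted: [1, 2, 11, 16, 16, 18, 18]
Mean = 82/7
Median = 16
Freq: {18: 2, 16: 2, 11: 1, 2: 1, 1: 1}
Mode: [16, 18]

Mean=82/7, Median=16, Mode=[16, 18]


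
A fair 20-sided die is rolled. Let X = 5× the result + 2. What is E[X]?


E[die] = (1+20)/2 = 21/2
E[X] = 5×21/2 + 2 = 109/2

E[X] = 109/2


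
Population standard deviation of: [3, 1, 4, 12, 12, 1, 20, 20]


Mean = 73/8
  (3-73/8)²=2401/64
  (1-73/8)²=4225/64
  (4-73/8)²=1681/64
  (12-73/8)²=529/64
  (12-73/8)²=529/64
  (1-73/8)²=4225/64
  (20-73/8)²=7569/64
  (20-73/8)²=7569/64
Σ(x-μ)² = 3591/8
σ² = (3591/8)/8 = 3591/64

σ = √(3591/64) ≈ 7.4906


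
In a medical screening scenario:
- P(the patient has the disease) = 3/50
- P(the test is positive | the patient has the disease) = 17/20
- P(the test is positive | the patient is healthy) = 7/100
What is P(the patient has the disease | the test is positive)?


Using Bayes' theorem:
P(A|B) = P(B|A)·P(A) / P(B)

P(the test is positive) = 17/20 × 3/50 + 7/100 × 47/50
= 51/1000 + 329/5000 = 73/625

P(the patient has the disease|the test is positive) = (51/1000) / (73/625) = 255/584

P(the patient has the disease|the test is positive) = 255/584 ≈ 43.66%


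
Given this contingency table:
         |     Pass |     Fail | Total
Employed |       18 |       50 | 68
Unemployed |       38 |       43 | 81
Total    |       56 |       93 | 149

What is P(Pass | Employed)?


P(Pass | Employed) = 18/(18+50) = 18/68 = 9/34

P(Pass|Employed) = 9/34 ≈ 26.47%


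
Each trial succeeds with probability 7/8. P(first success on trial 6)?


Geometric: P(X=6) = (1-p)^(k-1)×p = (1/8)^5×7/8 = 7/262144

P(X=6) = 7/262144 ≈ 0.00%


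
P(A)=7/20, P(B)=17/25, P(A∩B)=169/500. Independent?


P(A)×P(B) = 119/500
P(A∩B) = 169/500
Not equal → NOT independent

No, not independent


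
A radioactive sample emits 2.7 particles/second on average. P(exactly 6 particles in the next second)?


Poisson(λ=2.7): P(X=6) = e^(-λ)×λ^k/k!
= e^(-2.7) × 2.7^6 / 6!
≈ 0.06720551274 × 387.420489 / 720 ≈ 0.036162

P(X=6) ≈ 0.036162 ≈ 3.62%


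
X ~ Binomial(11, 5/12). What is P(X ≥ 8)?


P(X ≥ 8) = Σ P(X=i) for i=8..11
P(X=8) = 7369140625/247669456896
P(X=9) = 5263671875/743008370688
P(X=10) = 751953125/743008370688
P(X=11) = 48828125/743008370688
Sum = 1173828125/30958682112

P(X ≥ 8) = 1173828125/30958682112 ≈ 3.79%


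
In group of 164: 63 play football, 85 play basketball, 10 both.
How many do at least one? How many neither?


|A∪B| = 63+85-10 = 138
Neither = 164-138 = 26

At least one: 138; Neither: 26


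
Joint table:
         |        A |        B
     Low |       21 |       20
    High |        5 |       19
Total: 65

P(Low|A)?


P(Low|A) = 21/(21+5) = 21/26

P = 21/26 ≈ 80.77%


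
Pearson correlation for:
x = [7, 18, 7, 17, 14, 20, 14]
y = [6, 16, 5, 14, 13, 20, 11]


n=7, Σx=97, Σy=85, Σxy=1339, Σx²=1503, Σy²=1203
r = (7×1339 - 97×85)/√((7×1503 - 97²)(7×1203 - 85²))
= 1128/√(1112×1196) = 1128/√1329952 ≈ 1128/1153.2354 ≈ 0.9781

r ≈ 0.9781


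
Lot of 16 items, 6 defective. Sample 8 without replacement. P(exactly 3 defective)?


Hypergeometric: C(6,3)×C(10,5)/C(16,8)
= 20×252/12870 = 56/143

P(X=3) = 56/143 ≈ 39.16%


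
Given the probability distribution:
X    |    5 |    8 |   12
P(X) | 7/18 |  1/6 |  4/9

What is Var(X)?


E[X] = 155/18
E[X²] = 1519/18
Var(X) = E[X²] - (E[X])² = 1519/18 - 24025/324 = 3317/324

Var(X) = 3317/324 ≈ 10.2377


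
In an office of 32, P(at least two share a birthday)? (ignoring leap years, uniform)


P(all different) = Π(365-i)/365 for i=0..31
= 0.246652
P(match) = 1 - 0.246652 = 0.753348

P ≈ 0.7533 ≈ 75.33%


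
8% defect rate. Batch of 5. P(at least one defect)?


P(all good) = (23/25)^5 = 6436343/9765625
P(≥1 defect) = 3329282/9765625

P = 3329282/9765625 ≈ 34.09%


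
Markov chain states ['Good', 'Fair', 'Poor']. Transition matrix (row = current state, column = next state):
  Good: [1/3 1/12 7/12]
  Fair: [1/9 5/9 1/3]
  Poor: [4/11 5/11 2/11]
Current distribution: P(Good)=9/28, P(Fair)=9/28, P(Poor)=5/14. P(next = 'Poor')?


P(next=Poor) = Σᵢ P(now=i)×P(i→Poor)
= 9/28×7/12 + 9/28×1/3 + 5/14×2/11
= 3/16 + 3/28 + 5/77 = 443/1232

P = 443/1232 ≈ 0.3596


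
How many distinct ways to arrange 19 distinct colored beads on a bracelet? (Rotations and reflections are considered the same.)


Free circular arrangements: rotations and reflections both identified.
(n-1)!/2 = 18!/2 = 6402373705728000/2 = 3201186852864000

3201186852864000


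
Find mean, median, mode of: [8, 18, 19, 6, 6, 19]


Sorted: [6, 6, 8, 18, 19, 19]
Mean = 76/6 = 38/3
Median = 13
Freq: {8: 1, 18: 1, 19: 2, 6: 2}
Mode: [6, 19]

Mean=38/3, Median=13, Mode=[6, 19]


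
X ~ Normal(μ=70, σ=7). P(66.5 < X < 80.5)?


z₁=(66.5-70)/7=-0.5, z₂=(80.5-70)/7=1.5
P = Φ(1.5) - Φ(-0.5) = 0.933193 - 0.308538 = 0.624655 ≈ 0.6247

P(66.5 < X < 80.5) ≈ 0.6247


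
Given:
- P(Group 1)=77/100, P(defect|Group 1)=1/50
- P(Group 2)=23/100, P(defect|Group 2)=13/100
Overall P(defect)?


P(B) = Σ P(B|Aᵢ)×P(Aᵢ)
  1/50×77/100 = 77/5000
  13/100×23/100 = 299/10000
Sum = 453/10000

P(defect) = 453/10000 ≈ 4.53%


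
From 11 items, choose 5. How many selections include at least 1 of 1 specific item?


Complement: C(11,5) - C(10,5) = 462 - 252 = 210

210


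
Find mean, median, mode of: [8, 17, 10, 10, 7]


Sorted: [7, 8, 10, 10, 17]
Mean = 52/5
Median = 10
Freq: {8: 1, 17: 1, 10: 2, 7: 1}
Mode: [10]

Mean=52/5, Median=10, Mode=10


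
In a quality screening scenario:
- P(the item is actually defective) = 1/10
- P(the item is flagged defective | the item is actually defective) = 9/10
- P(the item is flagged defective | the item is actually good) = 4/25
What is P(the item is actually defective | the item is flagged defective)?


Using Bayes' theorem:
P(A|B) = P(B|A)·P(A) / P(B)

P(the item is flagged defective) = 9/10 × 1/10 + 4/25 × 9/10
= 9/100 + 18/125 = 117/500

P(the item is actually defective|the item is flagged defective) = (9/100) / (117/500) = 5/13

P(the item is actually defective|the item is flagged defective) = 5/13 ≈ 38.46%


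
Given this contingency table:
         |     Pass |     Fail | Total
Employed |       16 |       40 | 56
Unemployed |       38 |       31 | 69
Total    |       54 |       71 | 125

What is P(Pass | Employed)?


P(Pass | Employed) = 16/(16+40) = 16/56 = 2/7

P(Pass|Employed) = 2/7 ≈ 28.57%


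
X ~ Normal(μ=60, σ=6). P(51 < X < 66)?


z₁=(51-60)/6=-1.5, z₂=(66-60)/6=1.0
P = Φ(1.0) - Φ(-1.5) = 0.841345 - 0.066807 = 0.774538 ≈ 0.7745

P(51 < X < 66) ≈ 0.7745


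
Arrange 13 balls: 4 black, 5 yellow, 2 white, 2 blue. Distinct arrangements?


13!/(4!×5!×2!×2!) = 540540

540540


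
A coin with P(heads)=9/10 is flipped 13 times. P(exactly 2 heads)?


Binomial: P(X=2) = C(13,2)×p^2×(1-p)^11
= 78 × 81/100 × 1/100000000000 = 3159/5000000000000

P(X=2) = 3159/5000000000000 ≈ 0.00%


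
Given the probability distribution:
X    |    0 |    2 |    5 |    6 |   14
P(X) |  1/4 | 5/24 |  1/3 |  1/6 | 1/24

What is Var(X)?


E[X] = 11/3
E[X²] = 70/3
Var(X) = E[X²] - (E[X])² = 70/3 - 121/9 = 89/9

Var(X) = 89/9 ≈ 9.8889


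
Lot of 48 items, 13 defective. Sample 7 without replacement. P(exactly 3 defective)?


Hypergeometric: C(13,3)×C(35,4)/C(48,7)
= 286×52360/73629072 = 85085/418347

P(X=3) = 85085/418347 ≈ 20.34%


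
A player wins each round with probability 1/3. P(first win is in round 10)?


Geometric: P(X=10) = (1-p)^(k-1)×p = (2/3)^9×1/3 = 512/59049

P(X=10) = 512/59049 ≈ 0.87%


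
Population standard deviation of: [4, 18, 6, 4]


Mean = 32/4 = 8
  (4-8)²=16
  (18-8)²=100
  (6-8)²=4
  (4-8)²=16
Σ(x-μ)² = 136
σ² = 136/4 = 34

σ = √(34) ≈ 5.8310


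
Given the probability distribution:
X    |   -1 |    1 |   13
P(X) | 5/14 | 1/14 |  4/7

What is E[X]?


E[X] = Σ x·P(X=x)
= (-1)×(5/14) + (1)×(1/14) + (13)×(4/7)
= 50/7

E[X] = 50/7


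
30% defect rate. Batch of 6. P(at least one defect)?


P(all good) = (7/10)^6 = 117649/1000000
P(≥1 defect) = 882351/1000000

P = 882351/1000000 ≈ 88.24%


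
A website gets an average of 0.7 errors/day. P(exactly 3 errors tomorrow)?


Poisson(λ=0.7): P(X=3) = e^(-λ)×λ^k/k!
= e^(-0.7) × 0.7^3 / 3!
≈ 0.4965853038 × 0.343 / 6 ≈ 0.028388

P(X=3) ≈ 0.028388 ≈ 2.84%


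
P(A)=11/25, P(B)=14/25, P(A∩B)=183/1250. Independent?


P(A)×P(B) = 154/625
P(A∩B) = 183/1250
Not equal → NOT independent

No, not independent


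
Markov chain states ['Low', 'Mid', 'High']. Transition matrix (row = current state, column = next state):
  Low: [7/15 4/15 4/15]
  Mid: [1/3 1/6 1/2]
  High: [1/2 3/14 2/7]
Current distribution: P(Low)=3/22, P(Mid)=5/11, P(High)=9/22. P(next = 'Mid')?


P(next=Mid) = Σᵢ P(now=i)×P(i→Mid)
= 3/22×4/15 + 5/11×1/6 + 9/22×3/14
= 2/55 + 5/66 + 27/308 = 923/4620

P = 923/4620 ≈ 0.1998


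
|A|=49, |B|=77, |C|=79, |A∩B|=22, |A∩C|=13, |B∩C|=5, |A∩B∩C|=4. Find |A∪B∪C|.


|A∪B∪C| = 49+77+79-22-13-5+4 = 169

|A∪B∪C| = 169


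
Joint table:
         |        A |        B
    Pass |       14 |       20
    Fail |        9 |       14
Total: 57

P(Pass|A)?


P(Pass|A) = 14/(14+9) = 14/23

P = 14/23 ≈ 60.87%


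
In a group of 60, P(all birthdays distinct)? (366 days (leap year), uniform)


P(all different) = Π(366-i)/366 for i=0..59
= (366/366)×(365/366)×...×(307/366)
= 0.005966

P ≈ 0.0060 ≈ 0.60%


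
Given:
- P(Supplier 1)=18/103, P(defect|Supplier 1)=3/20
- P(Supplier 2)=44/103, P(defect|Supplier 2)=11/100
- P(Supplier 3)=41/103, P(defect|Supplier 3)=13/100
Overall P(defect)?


P(B) = Σ P(B|Aᵢ)×P(Aᵢ)
  3/20×18/103 = 27/1030
  11/100×44/103 = 121/2575
  13/100×41/103 = 533/10300
Sum = 1287/10300

P(defect) = 1287/10300 ≈ 12.50%


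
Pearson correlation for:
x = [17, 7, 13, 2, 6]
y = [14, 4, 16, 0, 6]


n=5, Σx=45, Σy=40, Σxy=510, Σx²=547, Σy²=504
r = (5×510 - 45×40)/√((5×547 - 45²)(5×504 - 40²))
= 750/√(710×920) = 750/√653200 ≈ 750/808.2079 ≈ 0.9280

r ≈ 0.9280


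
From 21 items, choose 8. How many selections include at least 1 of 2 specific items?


Complement: C(21,8) - C(19,8) = 203490 - 75582 = 127908

127908


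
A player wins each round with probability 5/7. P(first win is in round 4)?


Geometric: P(X=4) = (1-p)^(k-1)×p = (2/7)^3×5/7 = 40/2401

P(X=4) = 40/2401 ≈ 1.67%


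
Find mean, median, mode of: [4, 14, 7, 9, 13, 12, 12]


Sorted: [4, 7, 9, 12, 12, 13, 14]
Mean = 71/7
Median = 12
Freq: {4: 1, 14: 1, 7: 1, 9: 1, 13: 1, 12: 2}
Mode: [12]

Mean=71/7, Median=12, Mode=12


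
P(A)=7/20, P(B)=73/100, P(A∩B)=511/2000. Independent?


P(A)×P(B) = 511/2000
P(A∩B) = 511/2000
Equal ✓ → Independent

Yes, independent


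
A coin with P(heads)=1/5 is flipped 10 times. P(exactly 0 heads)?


Binomial: P(X=0) = C(10,0)×p^0×(1-p)^10
= 1 × 1 × 1048576/9765625 = 1048576/9765625

P(X=0) = 1048576/9765625 ≈ 10.74%


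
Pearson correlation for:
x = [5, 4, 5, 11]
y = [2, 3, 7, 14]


n=4, Σx=25, Σy=26, Σxy=211, Σx²=187, Σy²=258
r = (4×211 - 25×26)/√((4×187 - 25²)(4×258 - 26²))
= 194/√(123×356) = 194/√43788 ≈ 194/209.2558 ≈ 0.9271

r ≈ 0.9271


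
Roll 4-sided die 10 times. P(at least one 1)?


P(no 1)^10 = (3/4)^10 = 59049/1048576
P(≥1) = 1 - 59049/1048576 = 989527/1048576

P = 989527/1048576 ≈ 94.37%


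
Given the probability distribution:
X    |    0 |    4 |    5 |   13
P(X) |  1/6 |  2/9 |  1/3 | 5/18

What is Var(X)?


E[X] = 37/6
E[X²] = 353/6
Var(X) = E[X²] - (E[X])² = 353/6 - 1369/36 = 749/36

Var(X) = 749/36 ≈ 20.8056


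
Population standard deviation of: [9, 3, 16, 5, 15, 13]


Mean = 61/6
  (9-61/6)²=49/36
  (3-61/6)²=1849/36
  (16-61/6)²=1225/36
  (5-61/6)²=961/36
  (15-61/6)²=841/36
  (13-61/6)²=289/36
Σ(x-μ)² = 869/6
σ² = (869/6)/6 = 869/36

σ = √(869/36) ≈ 4.9131


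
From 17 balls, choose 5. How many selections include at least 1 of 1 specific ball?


Complement: C(17,5) - C(16,5) = 6188 - 4368 = 1820

1820


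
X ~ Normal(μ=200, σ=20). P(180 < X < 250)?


z₁=(180-200)/20=-1.0, z₂=(250-200)/20=2.5
P = Φ(2.5) - Φ(-1.0) = 0.993790 - 0.158655 = 0.835135 ≈ 0.8351

P(180 < X < 250) ≈ 0.8351


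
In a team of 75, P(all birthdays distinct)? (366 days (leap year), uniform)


P(all different) = Π(366-i)/366 for i=0..74
= (366/366)×(365/366)×...×(292/366)
= 0.000287

P ≈ 0.0003 ≈ 0.03%


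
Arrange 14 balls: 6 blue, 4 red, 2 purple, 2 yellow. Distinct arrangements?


14!/(6!×4!×2!×2!) = 1261260

1261260


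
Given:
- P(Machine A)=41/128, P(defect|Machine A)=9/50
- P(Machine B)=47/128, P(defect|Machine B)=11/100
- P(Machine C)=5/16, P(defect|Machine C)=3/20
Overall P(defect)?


P(B) = Σ P(B|Aᵢ)×P(Aᵢ)
  9/50×41/128 = 369/6400
  11/100×47/128 = 517/12800
  3/20×5/16 = 3/64
Sum = 371/2560

P(defect) = 371/2560 ≈ 14.49%


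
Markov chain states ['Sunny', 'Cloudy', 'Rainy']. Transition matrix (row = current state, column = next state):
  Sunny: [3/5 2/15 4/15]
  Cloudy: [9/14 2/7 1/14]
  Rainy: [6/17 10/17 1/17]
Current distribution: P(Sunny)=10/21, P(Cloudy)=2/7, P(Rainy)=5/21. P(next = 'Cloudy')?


P(next=Cloudy) = Σᵢ P(now=i)×P(i→Cloudy)
= 10/21×2/15 + 2/7×2/7 + 5/21×10/17
= 4/63 + 4/49 + 50/357 = 2138/7497

P = 2138/7497 ≈ 0.2852


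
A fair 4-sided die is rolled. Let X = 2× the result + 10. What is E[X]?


E[die] = (1+4)/2 = 5/2
E[X] = 2×5/2 + 10 = 15

E[X] = 15


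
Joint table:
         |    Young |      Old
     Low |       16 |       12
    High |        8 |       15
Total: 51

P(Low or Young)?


P(Low∨Young) = P(Low) + P(Young) - P(Low∧Young)
= (28 + 24 - 16)/51 = 36/51 = 12/17

P = 12/17 ≈ 70.59%


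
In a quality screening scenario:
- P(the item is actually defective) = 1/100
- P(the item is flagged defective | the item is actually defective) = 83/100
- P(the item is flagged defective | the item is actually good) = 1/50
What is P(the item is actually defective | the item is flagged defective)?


Using Bayes' theorem:
P(A|B) = P(B|A)·P(A) / P(B)

P(the item is flagged defective) = 83/100 × 1/100 + 1/50 × 99/100
= 83/10000 + 99/5000 = 281/10000

P(the item is actually defective|the item is flagged defective) = (83/10000) / (281/10000) = 83/281

P(the item is actually defective|the item is flagged defective) = 83/281 ≈ 29.54%


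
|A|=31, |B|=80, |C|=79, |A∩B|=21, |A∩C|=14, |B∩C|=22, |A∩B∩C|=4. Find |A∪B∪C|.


|A∪B∪C| = 31+80+79-21-14-22+4 = 137

|A∪B∪C| = 137


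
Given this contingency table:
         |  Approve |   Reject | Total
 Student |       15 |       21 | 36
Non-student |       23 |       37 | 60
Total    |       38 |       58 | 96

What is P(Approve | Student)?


P(Approve | Student) = 15/(15+21) = 15/36 = 5/12

P(Approve|Student) = 5/12 ≈ 41.67%


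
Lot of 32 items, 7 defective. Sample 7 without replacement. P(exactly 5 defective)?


Hypergeometric: C(7,5)×C(25,2)/C(32,7)
= 21×300/3365856 = 175/93496

P(X=5) = 175/93496 ≈ 0.19%


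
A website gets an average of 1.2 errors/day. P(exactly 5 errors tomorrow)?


Poisson(λ=1.2): P(X=5) = e^(-λ)×λ^k/k!
= e^(-1.2) × 1.2^5 / 5!
≈ 0.3011942119 × 2.48832 / 120 ≈ 0.006246

P(X=5) ≈ 0.006246 ≈ 0.62%


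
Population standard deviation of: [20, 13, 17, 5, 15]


Mean = 70/5 = 14
  (20-14)²=36
  (13-14)²=1
  (17-14)²=9
  (5-14)²=81
  (15-14)²=1
Σ(x-μ)² = 128
σ² = 128/5

σ = √(128/5) ≈ 5.0596


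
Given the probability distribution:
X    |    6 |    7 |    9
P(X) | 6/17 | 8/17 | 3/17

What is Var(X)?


E[X] = 7
E[X²] = 851/17
Var(X) = E[X²] - (E[X])² = 851/17 - 49 = 18/17

Var(X) = 18/17 ≈ 1.0588


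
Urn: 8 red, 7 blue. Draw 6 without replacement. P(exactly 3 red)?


Hypergeometric: C(8,3)×C(7,3)/C(15,6)
= 56×35/5005 = 56/143

P(X=3) = 56/143 ≈ 39.16%


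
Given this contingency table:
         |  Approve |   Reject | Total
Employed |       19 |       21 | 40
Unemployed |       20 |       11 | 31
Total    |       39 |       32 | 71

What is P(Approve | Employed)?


P(Approve | Employed) = 19/(19+21) = 19/40

P(Approve|Employed) = 19/40 ≈ 47.50%


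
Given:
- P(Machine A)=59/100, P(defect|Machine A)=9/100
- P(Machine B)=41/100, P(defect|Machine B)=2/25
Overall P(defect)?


P(B) = Σ P(B|Aᵢ)×P(Aᵢ)
  9/100×59/100 = 531/10000
  2/25×41/100 = 41/1250
Sum = 859/10000

P(defect) = 859/10000 ≈ 8.59%


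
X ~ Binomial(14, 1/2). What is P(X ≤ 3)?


P(X ≤ 3) = Σ P(X=i) for i=0..3
P(X=0) = 1/16384
P(X=1) = 7/8192
P(X=2) = 91/16384
P(X=3) = 91/4096
Sum = 235/8192

P(X ≤ 3) = 235/8192 ≈ 2.87%


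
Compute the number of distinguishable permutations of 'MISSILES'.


Letters: 8, freq: {'M': 1, 'I': 2, 'S': 3, 'L': 1, 'E': 1}
8!/(1!×2!×3!×1!×1!) = 40320/12 = 3360

3360


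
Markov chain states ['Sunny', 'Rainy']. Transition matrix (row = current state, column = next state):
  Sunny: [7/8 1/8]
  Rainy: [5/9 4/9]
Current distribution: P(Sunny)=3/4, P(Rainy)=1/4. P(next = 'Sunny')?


P(next=Sunny) = Σᵢ P(now=i)×P(i→Sunny)
= 3/4×7/8 + 1/4×5/9
= 21/32 + 5/36 = 229/288

P = 229/288 ≈ 0.7951


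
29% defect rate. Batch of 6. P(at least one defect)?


P(all good) = (71/100)^6 = 128100283921/1000000000000
P(≥1 defect) = 871899716079/1000000000000

P = 871899716079/1000000000000 ≈ 87.19%


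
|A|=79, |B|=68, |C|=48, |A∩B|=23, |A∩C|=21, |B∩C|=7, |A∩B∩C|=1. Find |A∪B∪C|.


|A∪B∪C| = 79+68+48-23-21-7+1 = 145

|A∪B∪C| = 145


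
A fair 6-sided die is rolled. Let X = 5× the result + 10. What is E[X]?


E[die] = (1+6)/2 = 7/2
E[X] = 5×7/2 + 10 = 55/2

E[X] = 55/2


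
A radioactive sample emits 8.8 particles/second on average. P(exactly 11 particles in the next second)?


Poisson(λ=8.8): P(X=11) = e^(-λ)×λ^k/k!
= e^(-8.8) × 8.8^11 / 11!
≈ 0.0001507330751 × 24508085888.8 / 39916800 ≈ 0.092547

P(X=11) ≈ 0.092547 ≈ 9.25%


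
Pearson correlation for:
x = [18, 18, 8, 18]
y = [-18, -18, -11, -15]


n=4, Σx=62, Σy=-62, Σxy=-1006, Σx²=1036, Σy²=994
r = (4×(-1006) - 62×(-62))/√((4×1036 - 62²)(4×994 - (-62)²))
= -180/√(300×132) = -180/√39600 ≈ -180/198.9975 ≈ -0.9045

r ≈ -0.9045


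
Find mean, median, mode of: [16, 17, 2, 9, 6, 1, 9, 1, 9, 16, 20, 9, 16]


Sorted: [1, 1, 2, 6, 9, 9, 9, 9, 16, 16, 16, 17, 20]
Mean = 131/13
Median = 9
Freq: {16: 3, 17: 1, 2: 1, 9: 4, 6: 1, 1: 2, 20: 1}
Mode: [9]

Mean=131/13, Median=9, Mode=9


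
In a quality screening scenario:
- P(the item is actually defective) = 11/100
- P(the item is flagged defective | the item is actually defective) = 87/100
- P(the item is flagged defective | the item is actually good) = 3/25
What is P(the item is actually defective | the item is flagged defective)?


Using Bayes' theorem:
P(A|B) = P(B|A)·P(A) / P(B)

P(the item is flagged defective) = 87/100 × 11/100 + 3/25 × 89/100
= 957/10000 + 267/2500 = 81/400

P(the item is actually defective|the item is flagged defective) = (957/10000) / (81/400) = 319/675

P(the item is actually defective|the item is flagged defective) = 319/675 ≈ 47.26%


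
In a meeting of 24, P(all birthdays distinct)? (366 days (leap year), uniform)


P(all different) = Π(366-i)/366 for i=0..23
= (366/366)×(365/366)×...×(343/366)
= 0.462654

P ≈ 0.4627 ≈ 46.27%


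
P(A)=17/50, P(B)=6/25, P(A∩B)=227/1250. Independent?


P(A)×P(B) = 51/625
P(A∩B) = 227/1250
Not equal → NOT independent

No, not independent


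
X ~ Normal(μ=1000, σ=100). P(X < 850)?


z = (850-1000)/100 = -1.5
P(Z < -1.5) = 0.0668

P(X < 850) ≈ 0.0668


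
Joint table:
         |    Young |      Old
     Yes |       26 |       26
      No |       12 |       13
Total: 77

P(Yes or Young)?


P(Yes∨Young) = P(Yes) + P(Young) - P(Yes∧Young)
= (52 + 38 - 26)/77 = 64/77

P = 64/77 ≈ 83.12%


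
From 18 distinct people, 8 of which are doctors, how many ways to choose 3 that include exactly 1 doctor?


Choose 1 of the 8 doctors and 2 of the other 10 people:
C(8,1)×C(10,2) = 8×45 = 360

360


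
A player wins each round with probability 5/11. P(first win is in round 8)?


Geometric: P(X=8) = (1-p)^(k-1)×p = (6/11)^7×5/11 = 1399680/214358881

P(X=8) = 1399680/214358881 ≈ 0.65%


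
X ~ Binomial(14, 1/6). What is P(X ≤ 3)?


P(X ≤ 3) = Σ P(X=i) for i=0..3
P(X=0) = 6103515625/78364164096
P(X=1) = 8544921875/39182082048
P(X=2) = 22216796875/78364164096
P(X=3) = 4443359375/19591041024
Sum = 31591796875/39182082048

P(X ≤ 3) = 31591796875/39182082048 ≈ 80.63%


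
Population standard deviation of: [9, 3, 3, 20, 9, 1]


Mean = 45/6 = 15/2
  (9-15/2)²=9/4
  (3-15/2)²=81/4
  (3-15/2)²=81/4
  (20-15/2)²=625/4
  (9-15/2)²=9/4
  (1-15/2)²=169/4
Σ(x-μ)² = 487/2
σ² = (487/2)/6 = 487/12

σ = √(487/12) ≈ 6.3705


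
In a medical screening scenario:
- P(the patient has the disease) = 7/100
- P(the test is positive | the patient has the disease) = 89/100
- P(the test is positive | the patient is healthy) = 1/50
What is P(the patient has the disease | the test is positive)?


Using Bayes' theorem:
P(A|B) = P(B|A)·P(A) / P(B)

P(the test is positive) = 89/100 × 7/100 + 1/50 × 93/100
= 623/10000 + 93/5000 = 809/10000

P(the patient has the disease|the test is positive) = (623/10000) / (809/10000) = 623/809

P(the patient has the disease|the test is positive) = 623/809 ≈ 77.01%


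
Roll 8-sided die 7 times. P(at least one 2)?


P(no 2)^7 = (7/8)^7 = 823543/2097152
P(≥1) = 1 - 823543/2097152 = 1273609/2097152

P = 1273609/2097152 ≈ 60.73%


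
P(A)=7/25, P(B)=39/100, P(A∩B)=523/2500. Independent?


P(A)×P(B) = 273/2500
P(A∩B) = 523/2500
Not equal → NOT independent

No, not independent


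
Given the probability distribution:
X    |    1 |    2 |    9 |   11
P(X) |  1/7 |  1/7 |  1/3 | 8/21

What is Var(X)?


E[X] = 160/21
E[X²] = 1550/21
Var(X) = E[X²] - (E[X])² = 1550/21 - 25600/441 = 6950/441

Var(X) = 6950/441 ≈ 15.7596


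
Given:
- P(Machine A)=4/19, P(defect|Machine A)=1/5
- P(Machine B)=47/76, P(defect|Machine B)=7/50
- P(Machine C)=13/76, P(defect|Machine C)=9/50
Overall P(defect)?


P(B) = Σ P(B|Aᵢ)×P(Aᵢ)
  1/5×4/19 = 4/95
  7/50×47/76 = 329/3800
  9/50×13/76 = 117/3800
Sum = 303/1900

P(defect) = 303/1900 ≈ 15.95%


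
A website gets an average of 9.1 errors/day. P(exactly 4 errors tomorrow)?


Poisson(λ=9.1): P(X=4) = e^(-λ)×λ^k/k!
= e^(-9.1) × 9.1^4 / 4!
≈ 0.0001116658085 × 6857.4961 / 24 ≈ 0.031906

P(X=4) ≈ 0.031906 ≈ 3.19%


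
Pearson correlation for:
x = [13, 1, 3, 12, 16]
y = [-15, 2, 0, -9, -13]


n=5, Σx=45, Σy=-35, Σxy=-509, Σx²=579, Σy²=479
r = (5×(-509) - 45×(-35))/√((5×579 - 45²)(5×479 - (-35)²))
= -970/√(870×1170) = -970/√1017900 ≈ -970/1008.9103 ≈ -0.9614

r ≈ -0.9614


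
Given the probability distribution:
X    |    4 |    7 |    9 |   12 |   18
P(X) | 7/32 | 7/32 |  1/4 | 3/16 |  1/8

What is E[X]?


E[X] = Σ x·P(X=x)
= (4)×(7/32) + (7)×(7/32) + (9)×(1/4) + (12)×(3/16) + (18)×(1/8)
= 293/32

E[X] = 293/32


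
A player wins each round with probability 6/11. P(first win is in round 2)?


Geometric: P(X=2) = (1-p)^(k-1)×p = (5/11)^1×6/11 = 30/121

P(X=2) = 30/121 ≈ 24.79%


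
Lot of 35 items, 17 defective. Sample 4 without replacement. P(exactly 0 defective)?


Hypergeometric: C(17,0)×C(18,4)/C(35,4)
= 1×3060/52360 = 9/154

P(X=0) = 9/154 ≈ 5.84%


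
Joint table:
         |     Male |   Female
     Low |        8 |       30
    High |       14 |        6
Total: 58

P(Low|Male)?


P(Low|Male) = 8/(8+14) = 8/22 = 4/11

P = 4/11 ≈ 36.36%


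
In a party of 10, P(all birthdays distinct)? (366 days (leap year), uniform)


P(all different) = Π(366-i)/366 for i=0..9
= (366/366)×(365/366)×...×(357/366)
= 0.883355

P ≈ 0.8834 ≈ 88.34%


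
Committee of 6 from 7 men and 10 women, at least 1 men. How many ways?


Count by #men:
  1M,5W: C(7,1)×C(10,5)=1764
  2M,4W: C(7,2)×C(10,4)=4410
  3M,3W: C(7,3)×C(10,3)=4200
  4M,2W: C(7,4)×C(10,2)=1575
  5M,1W: C(7,5)×C(10,1)=210
  6M,0W: C(7,6)×C(10,0)=7
Total = 12166

12166
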